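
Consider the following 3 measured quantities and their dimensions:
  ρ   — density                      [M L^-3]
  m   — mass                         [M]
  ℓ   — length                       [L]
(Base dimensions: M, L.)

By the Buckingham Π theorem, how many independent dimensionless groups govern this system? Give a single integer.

Exponent matrix [M,L] × [ρ,m,ℓ]:
  M: [ 1  1  0]
  L: [-3  0  1]
Row reduction gives pivot columns ρ,m; rank = 2
Π count = n − r = 3 − 2 = 1

1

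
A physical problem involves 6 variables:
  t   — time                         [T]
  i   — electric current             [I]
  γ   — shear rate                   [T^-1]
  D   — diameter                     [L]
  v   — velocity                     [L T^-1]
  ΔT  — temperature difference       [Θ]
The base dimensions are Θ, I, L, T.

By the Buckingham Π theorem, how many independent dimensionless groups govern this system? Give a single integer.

2

Write exponents as rows Θ,I,L,T / cols t,i,γ,D,v,ΔT:
  Θ: [ 0  0  0  0  0  1]
  I: [ 0  1  0  0  0  0]
  L: [ 0  0  0  1  1  0]
  T: [ 1  0 -1  0 -1  0]
Row reduction gives pivot columns t,i,D,ΔT; rank = 4
Π count = n − r = 6 − 4 = 2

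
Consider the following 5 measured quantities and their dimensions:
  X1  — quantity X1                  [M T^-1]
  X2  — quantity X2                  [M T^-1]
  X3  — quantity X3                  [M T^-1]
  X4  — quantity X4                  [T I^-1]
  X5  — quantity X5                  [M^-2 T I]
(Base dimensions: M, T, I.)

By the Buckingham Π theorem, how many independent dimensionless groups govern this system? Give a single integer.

Exponent matrix [M,T,I] × [X1,X2,X3,X4,X5]:
  M: [ 1  1  1  0 -2]
  T: [-1 -1 -1  1  1]
  I: [ 0  0  0 -1  1]
Echelon form has 2 nonzero rows (pivots: X1,X4)
n=5, r=2 ⇒ 3 dimensionless groups

3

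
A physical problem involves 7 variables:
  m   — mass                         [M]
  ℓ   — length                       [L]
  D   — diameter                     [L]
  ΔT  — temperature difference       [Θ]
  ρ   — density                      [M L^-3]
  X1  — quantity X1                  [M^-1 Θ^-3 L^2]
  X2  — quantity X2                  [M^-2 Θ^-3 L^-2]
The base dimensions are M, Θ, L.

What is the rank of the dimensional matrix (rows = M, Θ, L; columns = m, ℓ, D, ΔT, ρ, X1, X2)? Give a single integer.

3

Dimensional matrix (M×Θ×L by m×ℓ×D×ΔT×ρ×X1×X2):
  M: [ 1  0  0  0  1 -1 -2]
  Θ: [ 0  0  0  1  0 -3 -3]
  L: [ 0  1  1  0 -3  2 -2]
Row reduction gives pivot columns m,ℓ,ΔT; rank = 3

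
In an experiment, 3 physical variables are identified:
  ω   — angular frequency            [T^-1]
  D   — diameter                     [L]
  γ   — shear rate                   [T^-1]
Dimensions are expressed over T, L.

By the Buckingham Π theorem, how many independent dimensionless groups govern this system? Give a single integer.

Exponent matrix [T,L] × [ω,D,γ]:
  T: [-1  0 -1]
  L: [ 0  1  0]
RREF → pivots at {ω,D} ⇒ r = 2
3 vars − rank 2 = 1 Π group

1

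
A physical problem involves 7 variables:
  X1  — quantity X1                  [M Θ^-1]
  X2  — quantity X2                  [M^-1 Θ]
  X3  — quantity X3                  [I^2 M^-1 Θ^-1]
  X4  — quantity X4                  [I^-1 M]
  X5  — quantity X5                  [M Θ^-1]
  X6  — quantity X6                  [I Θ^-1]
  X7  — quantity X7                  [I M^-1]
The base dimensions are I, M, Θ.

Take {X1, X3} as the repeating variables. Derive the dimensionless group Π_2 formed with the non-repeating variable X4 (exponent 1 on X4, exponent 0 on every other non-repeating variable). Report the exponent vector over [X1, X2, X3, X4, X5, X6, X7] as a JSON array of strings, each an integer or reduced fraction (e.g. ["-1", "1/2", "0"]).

["-1/2", "0", "1/2", "1", "0", "0", "0"]

Exponent matrix [I,M,Θ] × [X1,X2,X3,X4,X5,X6,X7]:
  I: [ 0  0  2 -1  0  1  1]
  M: [ 1 -1 -1  1  1  0 -1]
  Θ: [-1  1 -1  0 -1 -1  0]
Row reduction gives pivot columns X1,X3; rank = 2
Repeat: X1,X3; free: X2,X4,X5,X6,X7
RREF:
  r0: [   1   -1    0  1/2    1  1/2 -1/2]
  r1: [   0    0    1 -1/2    0  1/2  1/2]
  r2: [   0    0    0    0    0    0    0]
Fix exponent of X4 at 1, X2 at 0, X5 at 0, X6 at 0, X7 at 0; solve each RREF row for its pivot's exponent:
  r0: exp(X1) + (1/2)·1 = 0 ⇒ exp(X1) = -1/2
  r1: exp(X3) + (-1/2)·1 = 0 ⇒ exp(X3) = 1/2
Π_2 = X1^(-1/2) · X3^(1/2) · X4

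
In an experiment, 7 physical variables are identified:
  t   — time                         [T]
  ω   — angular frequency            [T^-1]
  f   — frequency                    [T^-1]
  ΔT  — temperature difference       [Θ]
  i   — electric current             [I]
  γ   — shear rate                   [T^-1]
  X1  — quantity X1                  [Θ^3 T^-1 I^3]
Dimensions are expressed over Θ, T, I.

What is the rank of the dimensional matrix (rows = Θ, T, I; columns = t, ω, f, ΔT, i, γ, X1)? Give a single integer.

3

Dimensional matrix (Θ×T×I by t×ω×f×ΔT×i×γ×X1):
  Θ: [ 0  0  0  1  0  0  3]
  T: [ 1 -1 -1  0  0 -1 -1]
  I: [ 0  0  0  0  1  0  3]
RREF → pivots at {t,ΔT,i} ⇒ r = 3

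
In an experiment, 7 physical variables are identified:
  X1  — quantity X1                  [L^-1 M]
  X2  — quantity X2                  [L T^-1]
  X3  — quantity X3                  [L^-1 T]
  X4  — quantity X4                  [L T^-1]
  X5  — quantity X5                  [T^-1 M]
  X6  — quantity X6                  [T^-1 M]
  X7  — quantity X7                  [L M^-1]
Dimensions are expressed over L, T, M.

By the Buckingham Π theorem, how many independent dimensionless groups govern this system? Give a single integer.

Write exponents as rows L,T,M / cols X1,X2,X3,X4,X5,X6,X7:
  L: [-1  1 -1  1  0  0  1]
  T: [ 0 -1  1 -1 -1 -1  0]
  M: [ 1  0  0  0  1  1 -1]
RREF → pivots at {X1,X2} ⇒ r = 2
n=7, r=2 ⇒ 5 dimensionless groups

5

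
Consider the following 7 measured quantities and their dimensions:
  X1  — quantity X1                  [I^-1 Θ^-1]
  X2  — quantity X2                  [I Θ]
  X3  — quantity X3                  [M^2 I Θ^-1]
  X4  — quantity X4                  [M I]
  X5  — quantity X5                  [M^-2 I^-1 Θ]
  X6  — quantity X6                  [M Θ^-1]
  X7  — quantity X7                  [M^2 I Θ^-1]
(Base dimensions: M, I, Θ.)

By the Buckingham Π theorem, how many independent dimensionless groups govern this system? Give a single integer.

5

Write exponents as rows M,I,Θ / cols X1,X2,X3,X4,X5,X6,X7:
  M: [ 0  0  2  1 -2  1  2]
  I: [-1  1  1  1 -1  0  1]
  Θ: [-1  1 -1  0  1 -1 -1]
RREF → pivots at {X1,X3} ⇒ r = 2
n=7, r=2 ⇒ 5 dimensionless groups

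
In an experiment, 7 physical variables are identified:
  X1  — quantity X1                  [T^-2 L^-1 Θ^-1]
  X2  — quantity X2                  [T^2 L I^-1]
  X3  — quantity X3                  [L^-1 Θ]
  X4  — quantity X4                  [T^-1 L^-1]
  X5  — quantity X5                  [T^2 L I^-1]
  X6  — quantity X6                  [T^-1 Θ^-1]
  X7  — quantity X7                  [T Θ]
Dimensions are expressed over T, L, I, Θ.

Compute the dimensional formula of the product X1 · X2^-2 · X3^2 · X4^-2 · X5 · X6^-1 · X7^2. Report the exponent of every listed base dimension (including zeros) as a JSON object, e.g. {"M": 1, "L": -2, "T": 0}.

{"T": 1, "L": -2, "I": 1, "Θ": 4}

Exponent matrix [T,L,I,Θ] × [X1,X2,X3,X4,X5,X6,X7]:
  T: [-2  2  0 -1  2 -1  1]
  L: [-1  1 -1 -1  1  0  0]
  I: [ 0 -1  0  0 -1  0  0]
  Θ: [-1  0  1  0  0 -1  1]
  [T]: (1)·-2+(-2)·2+(2)·0+(-2)·-1+(1)·2+(-1)·-1+(2)·1 = 1
  [L]: (1)·-1+(-2)·1+(2)·-1+(-2)·-1+(1)·1+(-1)·0+(2)·0 = -2
  [I]: (1)·0+(-2)·-1+(2)·0+(-2)·0+(1)·-1+(-1)·0+(2)·0 = 1
  [Θ]: (1)·-1+(-2)·0+(2)·1+(-2)·0+(1)·0+(-1)·-1+(2)·1 = 4
⇒ T L^-2 I Θ^4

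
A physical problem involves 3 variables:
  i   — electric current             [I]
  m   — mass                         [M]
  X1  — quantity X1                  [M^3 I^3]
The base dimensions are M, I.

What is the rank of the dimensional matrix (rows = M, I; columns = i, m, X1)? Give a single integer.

2

Write exponents as rows M,I / cols i,m,X1:
  M: [ 0  1  3]
  I: [ 1  0  3]
RREF → pivots at {i,m} ⇒ r = 2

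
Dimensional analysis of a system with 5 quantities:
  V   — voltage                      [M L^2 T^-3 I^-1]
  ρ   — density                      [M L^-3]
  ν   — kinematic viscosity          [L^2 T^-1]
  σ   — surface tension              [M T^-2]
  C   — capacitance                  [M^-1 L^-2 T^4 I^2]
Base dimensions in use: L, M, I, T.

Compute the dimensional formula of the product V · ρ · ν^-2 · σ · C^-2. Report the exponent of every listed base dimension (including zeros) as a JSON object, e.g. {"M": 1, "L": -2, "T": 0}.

{"L": -1, "M": 5, "I": -5, "T": -11}

Dimensional matrix (L×M×I×T by V×ρ×ν×σ×C):
  L: [ 2 -3  2  0 -2]
  M: [ 1  1  0  1 -1]
  I: [-1  0  0  0  2]
  T: [-3  0 -1 -2  4]
  [L]: (1)·2+(1)·-3+(-2)·2+(1)·0+(-2)·-2 = -1
  [M]: (1)·1+(1)·1+(-2)·0+(1)·1+(-2)·-1 = 5
  [I]: (1)·-1+(1)·0+(-2)·0+(1)·0+(-2)·2 = -5
  [T]: (1)·-3+(1)·0+(-2)·-1+(1)·-2+(-2)·4 = -11
⇒ L^-1 M^5 I^-5 T^-11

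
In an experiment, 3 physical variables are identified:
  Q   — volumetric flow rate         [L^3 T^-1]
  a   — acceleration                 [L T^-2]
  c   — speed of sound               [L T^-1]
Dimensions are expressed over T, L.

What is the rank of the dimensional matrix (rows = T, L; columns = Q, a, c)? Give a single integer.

2

Exponent matrix [T,L] × [Q,a,c]:
  T: [-1 -2 -1]
  L: [ 3  1  1]
Echelon form has 2 nonzero rows (pivots: Q,a)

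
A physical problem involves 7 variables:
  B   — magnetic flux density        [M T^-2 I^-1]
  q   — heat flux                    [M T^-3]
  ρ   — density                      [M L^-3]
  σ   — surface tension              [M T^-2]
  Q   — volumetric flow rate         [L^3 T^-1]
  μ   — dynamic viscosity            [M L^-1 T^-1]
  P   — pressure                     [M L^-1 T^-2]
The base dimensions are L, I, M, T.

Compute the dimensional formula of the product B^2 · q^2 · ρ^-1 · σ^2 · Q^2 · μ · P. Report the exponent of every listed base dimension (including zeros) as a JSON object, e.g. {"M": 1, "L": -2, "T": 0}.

Dimensional matrix (L×I×M×T by B×q×ρ×σ×Q×μ×P):
  L: [ 0  0 -3  0  3 -1 -1]
  I: [-1  0  0  0  0  0  0]
  M: [ 1  1  1  1  0  1  1]
  T: [-2 -3  0 -2 -1 -1 -2]
  [L]: (2)·0+(2)·0+(-1)·-3+(2)·0+(2)·3+(1)·-1+(1)·-1 = 7
  [I]: (2)·-1+(2)·0+(-1)·0+(2)·0+(2)·0+(1)·0+(1)·0 = -2
  [M]: (2)·1+(2)·1+(-1)·1+(2)·1+(2)·0+(1)·1+(1)·1 = 7
  [T]: (2)·-2+(2)·-3+(-1)·0+(2)·-2+(2)·-1+(1)·-1+(1)·-2 = -19
⇒ L^7 I^-2 M^7 T^-19

{"L": 7, "I": -2, "M": 7, "T": -19}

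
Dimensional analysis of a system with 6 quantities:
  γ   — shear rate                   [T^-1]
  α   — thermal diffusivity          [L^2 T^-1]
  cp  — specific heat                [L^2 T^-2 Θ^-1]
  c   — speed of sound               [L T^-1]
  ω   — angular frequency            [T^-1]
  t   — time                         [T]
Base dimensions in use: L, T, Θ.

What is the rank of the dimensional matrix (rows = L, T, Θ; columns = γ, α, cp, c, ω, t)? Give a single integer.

3

Write exponents as rows L,T,Θ / cols γ,α,cp,c,ω,t:
  L: [ 0  2  2  1  0  0]
  T: [-1 -1 -2 -1 -1  1]
  Θ: [ 0  0 -1  0  0  0]
Row reduction gives pivot columns γ,α,cp; rank = 3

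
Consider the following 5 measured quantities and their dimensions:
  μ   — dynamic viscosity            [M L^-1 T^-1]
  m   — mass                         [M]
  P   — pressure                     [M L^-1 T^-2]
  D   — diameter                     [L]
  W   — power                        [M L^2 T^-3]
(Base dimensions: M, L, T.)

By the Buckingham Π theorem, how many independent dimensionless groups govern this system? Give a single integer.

2

Exponent matrix [M,L,T] × [μ,m,P,D,W]:
  M: [ 1  1  1  0  1]
  L: [-1  0 -1  1  2]
  T: [-1  0 -2  0 -3]
RREF → pivots at {μ,m,P} ⇒ r = 3
Π count = n − r = 5 − 3 = 2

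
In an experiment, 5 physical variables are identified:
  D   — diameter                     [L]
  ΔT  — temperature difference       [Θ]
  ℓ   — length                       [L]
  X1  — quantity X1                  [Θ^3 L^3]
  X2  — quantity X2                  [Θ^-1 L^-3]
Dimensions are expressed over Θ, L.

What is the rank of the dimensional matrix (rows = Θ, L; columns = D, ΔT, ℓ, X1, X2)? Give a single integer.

Dimensional matrix (Θ×L by D×ΔT×ℓ×X1×X2):
  Θ: [ 0  1  0  3 -1]
  L: [ 1  0  1  3 -3]
Row reduction gives pivot columns D,ΔT; rank = 2

2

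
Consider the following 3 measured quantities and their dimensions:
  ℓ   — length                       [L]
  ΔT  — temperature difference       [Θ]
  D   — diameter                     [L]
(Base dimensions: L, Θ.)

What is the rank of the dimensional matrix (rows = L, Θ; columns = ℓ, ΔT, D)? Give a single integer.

Dimensional matrix (L×Θ by ℓ×ΔT×D):
  L: [ 1  0  1]
  Θ: [ 0  1  0]
RREF → pivots at {ℓ,ΔT} ⇒ r = 2

2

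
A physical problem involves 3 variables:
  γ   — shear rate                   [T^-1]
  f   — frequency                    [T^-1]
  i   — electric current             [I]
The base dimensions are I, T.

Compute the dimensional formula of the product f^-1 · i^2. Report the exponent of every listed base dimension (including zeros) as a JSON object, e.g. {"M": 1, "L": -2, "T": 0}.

Exponent matrix [I,T] × [γ,f,i]:
  I: [ 0  0  1]
  T: [-1 -1  0]
  [I]: (-1)·0+(2)·1 = 2
  [T]: (-1)·-1+(2)·0 = 1
⇒ I^2 T

{"I": 2, "T": 1}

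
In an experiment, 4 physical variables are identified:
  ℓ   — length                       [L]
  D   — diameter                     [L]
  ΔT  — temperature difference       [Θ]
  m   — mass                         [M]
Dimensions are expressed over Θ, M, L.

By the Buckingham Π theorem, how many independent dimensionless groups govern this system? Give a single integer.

Dimensional matrix (Θ×M×L by ℓ×D×ΔT×m):
  Θ: [ 0  0  1  0]
  M: [ 0  0  0  1]
  L: [ 1  1  0  0]
RREF → pivots at {ℓ,ΔT,m} ⇒ r = 3
n=4, r=3 ⇒ 1 dimensionless group

1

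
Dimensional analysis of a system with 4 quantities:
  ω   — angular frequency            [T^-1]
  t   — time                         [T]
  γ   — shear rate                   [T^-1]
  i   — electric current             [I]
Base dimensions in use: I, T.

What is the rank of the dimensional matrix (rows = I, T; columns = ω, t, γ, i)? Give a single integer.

Write exponents as rows I,T / cols ω,t,γ,i:
  I: [ 0  0  0  1]
  T: [-1  1 -1  0]
Row reduction gives pivot columns ω,i; rank = 2

2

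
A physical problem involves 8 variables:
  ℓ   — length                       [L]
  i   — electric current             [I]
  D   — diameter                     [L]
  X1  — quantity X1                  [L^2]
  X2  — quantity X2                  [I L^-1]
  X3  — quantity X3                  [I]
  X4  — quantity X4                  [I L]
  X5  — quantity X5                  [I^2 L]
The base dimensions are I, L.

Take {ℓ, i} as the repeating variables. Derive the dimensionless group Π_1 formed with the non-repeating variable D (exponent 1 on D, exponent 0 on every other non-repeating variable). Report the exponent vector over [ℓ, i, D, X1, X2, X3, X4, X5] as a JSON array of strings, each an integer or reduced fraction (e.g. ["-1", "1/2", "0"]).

["-1", "0", "1", "0", "0", "0", "0", "0"]

Dimensional matrix (I×L by ℓ×i×D×X1×X2×X3×X4×X5):
  I: [ 0  1  0  0  1  1  1  2]
  L: [ 1  0  1  2 -1  0  1  1]
RREF → pivots at {ℓ,i} ⇒ r = 2
Pivot set = {ℓ,i}, free = {D,X1,X2,X3,X4,X5}
RREF:
  r0: [   1    0    1    2   -1    0    1    1]
  r1: [   0    1    0    0    1    1    1    2]
Fix exponent of D at 1, X1 at 0, X2 at 0, X3 at 0, X4 at 0, X5 at 0; solve each RREF row for its pivot's exponent:
  r0: exp(ℓ) + (1)·1 = 0 ⇒ exp(ℓ) = -1
  r1: exp(i) + (0)·1 = 0 ⇒ exp(i) = 0
Π_1 = ℓ^-1 · D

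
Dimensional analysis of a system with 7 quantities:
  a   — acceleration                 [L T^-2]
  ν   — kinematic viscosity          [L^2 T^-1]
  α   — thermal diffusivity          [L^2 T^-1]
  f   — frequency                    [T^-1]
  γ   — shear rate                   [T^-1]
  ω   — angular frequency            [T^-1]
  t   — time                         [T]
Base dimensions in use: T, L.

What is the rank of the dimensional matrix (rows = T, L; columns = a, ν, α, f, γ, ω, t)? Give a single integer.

2

Exponent matrix [T,L] × [a,ν,α,f,γ,ω,t]:
  T: [-2 -1 -1 -1 -1 -1  1]
  L: [ 1  2  2  0  0  0  0]
Row reduction gives pivot columns a,ν; rank = 2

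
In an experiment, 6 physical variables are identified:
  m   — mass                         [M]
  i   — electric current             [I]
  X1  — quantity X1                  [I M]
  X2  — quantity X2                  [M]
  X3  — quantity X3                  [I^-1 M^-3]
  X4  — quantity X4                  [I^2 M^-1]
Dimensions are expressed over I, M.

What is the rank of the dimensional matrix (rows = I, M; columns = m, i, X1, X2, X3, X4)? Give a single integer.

2

Write exponents as rows I,M / cols m,i,X1,X2,X3,X4:
  I: [ 0  1  1  0 -1  2]
  M: [ 1  0  1  1 -3 -1]
Row reduction gives pivot columns m,i; rank = 2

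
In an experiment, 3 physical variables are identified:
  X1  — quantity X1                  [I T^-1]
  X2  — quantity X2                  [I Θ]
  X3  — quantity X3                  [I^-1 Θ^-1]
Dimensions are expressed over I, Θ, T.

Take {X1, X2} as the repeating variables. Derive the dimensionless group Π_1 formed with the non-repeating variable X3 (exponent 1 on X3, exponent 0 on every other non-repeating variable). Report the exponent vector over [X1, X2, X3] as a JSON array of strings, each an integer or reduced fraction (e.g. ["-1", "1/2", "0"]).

Dimensional matrix (I×Θ×T by X1×X2×X3):
  I: [ 1  1 -1]
  Θ: [ 0  1 -1]
  T: [-1  0  0]
RREF → pivots at {X1,X2} ⇒ r = 2
Pivot set = {X1,X2}, free = {X3}
RREF:
  r0: [   1    0    0]
  r1: [   0    1   -1]
  r2: [   0    0    0]
Fix exponent of X3 at 1; solve each RREF row for its pivot's exponent:
  r0: exp(X1) + (0)·1 = 0 ⇒ exp(X1) = 0
  r1: exp(X2) + (-1)·1 = 0 ⇒ exp(X2) = 1
Π_1 = X2 · X3

["0", "1", "1"]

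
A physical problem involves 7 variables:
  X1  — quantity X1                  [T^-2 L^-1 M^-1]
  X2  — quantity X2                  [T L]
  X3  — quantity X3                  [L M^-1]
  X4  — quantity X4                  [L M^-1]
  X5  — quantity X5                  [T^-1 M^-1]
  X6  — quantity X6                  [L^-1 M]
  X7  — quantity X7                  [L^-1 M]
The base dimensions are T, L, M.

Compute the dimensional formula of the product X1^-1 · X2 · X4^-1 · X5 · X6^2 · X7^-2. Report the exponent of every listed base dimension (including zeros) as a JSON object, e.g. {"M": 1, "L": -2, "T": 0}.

{"T": 2, "L": 1, "M": 1}

Write exponents as rows T,L,M / cols X1,X2,X3,X4,X5,X6,X7:
  T: [-2  1  0  0 -1  0  0]
  L: [-1  1  1  1  0 -1 -1]
  M: [-1  0 -1 -1 -1  1  1]
  [T]: (-1)·-2+(1)·1+(-1)·0+(1)·-1+(2)·0+(-2)·0 = 2
  [L]: (-1)·-1+(1)·1+(-1)·1+(1)·0+(2)·-1+(-2)·-1 = 1
  [M]: (-1)·-1+(1)·0+(-1)·-1+(1)·-1+(2)·1+(-2)·1 = 1
⇒ T^2 L M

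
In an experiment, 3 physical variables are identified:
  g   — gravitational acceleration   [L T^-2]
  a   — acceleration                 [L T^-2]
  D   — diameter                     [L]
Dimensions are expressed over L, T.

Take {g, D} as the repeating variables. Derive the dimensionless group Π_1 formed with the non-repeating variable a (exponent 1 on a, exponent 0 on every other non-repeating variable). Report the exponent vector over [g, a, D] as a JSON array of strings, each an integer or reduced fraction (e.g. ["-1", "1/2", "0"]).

Dimensional matrix (L×T by g×a×D):
  L: [ 1  1  1]
  T: [-2 -2  0]
RREF → pivots at {g,D} ⇒ r = 2
Pivot set = {g,D}, free = {a}
RREF:
  r0: [   1    1    0]
  r1: [   0    0    1]
Fix exponent of a at 1; solve each RREF row for its pivot's exponent:
  r0: exp(g) + (1)·1 = 0 ⇒ exp(g) = -1
  r1: exp(D) + (0)·1 = 0 ⇒ exp(D) = 0
Π_1 = g^-1 · a

["-1", "1", "0"]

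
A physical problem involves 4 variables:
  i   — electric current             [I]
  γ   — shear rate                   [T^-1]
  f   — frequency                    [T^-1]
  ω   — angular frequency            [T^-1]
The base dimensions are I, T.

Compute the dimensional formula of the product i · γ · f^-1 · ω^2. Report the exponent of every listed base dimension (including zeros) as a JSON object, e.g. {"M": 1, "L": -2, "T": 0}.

{"I": 1, "T": -2}

Dimensional matrix (I×T by i×γ×f×ω):
  I: [ 1  0  0  0]
  T: [ 0 -1 -1 -1]
  [I]: (1)·1+(1)·0+(-1)·0+(2)·0 = 1
  [T]: (1)·0+(1)·-1+(-1)·-1+(2)·-1 = -2
⇒ I T^-2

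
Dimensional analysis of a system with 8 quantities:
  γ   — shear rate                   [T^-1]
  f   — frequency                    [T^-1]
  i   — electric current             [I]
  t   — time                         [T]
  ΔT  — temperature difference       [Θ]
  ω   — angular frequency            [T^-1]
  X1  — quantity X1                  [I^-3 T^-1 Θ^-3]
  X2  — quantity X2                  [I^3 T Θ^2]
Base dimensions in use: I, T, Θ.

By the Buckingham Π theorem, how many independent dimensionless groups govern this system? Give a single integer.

5

Dimensional matrix (I×T×Θ by γ×f×i×t×ΔT×ω×X1×X2):
  I: [ 0  0  1  0  0  0 -3  3]
  T: [-1 -1  0  1  0 -1 -1  1]
  Θ: [ 0  0  0  0  1  0 -3  2]
Echelon form has 3 nonzero rows (pivots: γ,i,ΔT)
Π count = n − r = 8 − 3 = 5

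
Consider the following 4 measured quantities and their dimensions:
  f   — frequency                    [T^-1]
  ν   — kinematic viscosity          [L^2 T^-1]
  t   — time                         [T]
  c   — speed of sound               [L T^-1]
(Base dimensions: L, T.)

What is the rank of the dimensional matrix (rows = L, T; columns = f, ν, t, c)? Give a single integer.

2

Exponent matrix [L,T] × [f,ν,t,c]:
  L: [ 0  2  0  1]
  T: [-1 -1  1 -1]
Echelon form has 2 nonzero rows (pivots: f,ν)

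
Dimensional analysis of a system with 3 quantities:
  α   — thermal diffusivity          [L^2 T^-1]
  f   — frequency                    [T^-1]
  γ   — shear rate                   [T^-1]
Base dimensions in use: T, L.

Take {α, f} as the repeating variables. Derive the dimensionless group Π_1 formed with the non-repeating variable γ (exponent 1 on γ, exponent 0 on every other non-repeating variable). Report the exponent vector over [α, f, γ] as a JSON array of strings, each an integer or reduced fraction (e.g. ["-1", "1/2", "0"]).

["0", "-1", "1"]

Dimensional matrix (T×L by α×f×γ):
  T: [-1 -1 -1]
  L: [ 2  0  0]
Row reduction gives pivot columns α,f; rank = 2
Repeat: α,f; free: γ
RREF:
  r0: [   1    0    0]
  r1: [   0    1    1]
Fix exponent of γ at 1; solve each RREF row for its pivot's exponent:
  r0: exp(α) + (0)·1 = 0 ⇒ exp(α) = 0
  r1: exp(f) + (1)·1 = 0 ⇒ exp(f) = -1
Π_1 = f^-1 · γ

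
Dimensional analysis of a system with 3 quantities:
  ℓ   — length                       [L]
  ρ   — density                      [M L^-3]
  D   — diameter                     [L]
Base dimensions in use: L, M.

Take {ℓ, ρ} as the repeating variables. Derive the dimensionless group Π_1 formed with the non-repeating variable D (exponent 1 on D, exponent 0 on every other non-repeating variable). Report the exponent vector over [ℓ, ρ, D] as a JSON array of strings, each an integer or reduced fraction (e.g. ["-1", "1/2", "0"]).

Exponent matrix [L,M] × [ℓ,ρ,D]:
  L: [ 1 -3  1]
  M: [ 0  1  0]
RREF → pivots at {ℓ,ρ} ⇒ r = 2
Pivot set = {ℓ,ρ}, free = {D}
RREF:
  r0: [   1    0    1]
  r1: [   0    1    0]
Fix exponent of D at 1; solve each RREF row for its pivot's exponent:
  r0: exp(ℓ) + (1)·1 = 0 ⇒ exp(ℓ) = -1
  r1: exp(ρ) + (0)·1 = 0 ⇒ exp(ρ) = 0
Π_1 = ℓ^-1 · D

["-1", "0", "1"]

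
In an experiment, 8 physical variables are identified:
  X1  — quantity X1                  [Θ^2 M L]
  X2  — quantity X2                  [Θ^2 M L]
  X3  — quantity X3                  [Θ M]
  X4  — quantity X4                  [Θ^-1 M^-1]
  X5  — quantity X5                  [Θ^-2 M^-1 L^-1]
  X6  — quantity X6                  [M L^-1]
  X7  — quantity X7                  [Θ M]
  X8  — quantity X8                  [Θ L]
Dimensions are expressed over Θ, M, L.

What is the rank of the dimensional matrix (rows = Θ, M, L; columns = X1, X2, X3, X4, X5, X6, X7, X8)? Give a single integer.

2

Write exponents as rows Θ,M,L / cols X1,X2,X3,X4,X5,X6,X7,X8:
  Θ: [ 2  2  1 -1 -2  0  1  1]
  M: [ 1  1  1 -1 -1  1  1  0]
  L: [ 1  1  0  0 -1 -1  0  1]
RREF → pivots at {X1,X3} ⇒ r = 2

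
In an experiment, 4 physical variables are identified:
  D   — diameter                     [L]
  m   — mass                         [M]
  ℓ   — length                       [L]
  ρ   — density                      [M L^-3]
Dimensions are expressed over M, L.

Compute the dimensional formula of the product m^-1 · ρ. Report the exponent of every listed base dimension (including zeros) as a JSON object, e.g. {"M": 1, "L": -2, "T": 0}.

{"M": 0, "L": -3}

Write exponents as rows M,L / cols D,m,ℓ,ρ:
  M: [ 0  1  0  1]
  L: [ 1  0  1 -3]
  [M]: (-1)·1+(1)·1 = 0
  [L]: (-1)·0+(1)·-3 = -3
⇒ L^-3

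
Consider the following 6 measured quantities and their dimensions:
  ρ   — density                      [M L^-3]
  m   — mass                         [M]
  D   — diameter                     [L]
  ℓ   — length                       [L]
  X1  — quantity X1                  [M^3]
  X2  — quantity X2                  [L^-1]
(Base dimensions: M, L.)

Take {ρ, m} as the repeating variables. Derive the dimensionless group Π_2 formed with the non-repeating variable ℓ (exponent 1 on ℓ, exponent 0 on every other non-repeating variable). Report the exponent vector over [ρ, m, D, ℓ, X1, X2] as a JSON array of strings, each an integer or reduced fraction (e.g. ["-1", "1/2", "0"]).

Write exponents as rows M,L / cols ρ,m,D,ℓ,X1,X2:
  M: [ 1  1  0  0  3  0]
  L: [-3  0  1  1  0 -1]
Row reduction gives pivot columns ρ,m; rank = 2
Repeat: ρ,m; free: D,ℓ,X1,X2
RREF:
  r0: [   1    0 -1/3 -1/3    0  1/3]
  r1: [   0    1  1/3  1/3    3 -1/3]
Fix exponent of ℓ at 1, D at 0, X1 at 0, X2 at 0; solve each RREF row for its pivot's exponent:
  r0: exp(ρ) + (-1/3)·1 = 0 ⇒ exp(ρ) = 1/3
  r1: exp(m) + (1/3)·1 = 0 ⇒ exp(m) = -1/3
Π_2 = ρ^(1/3) · m^(-1/3) · ℓ

["1/3", "-1/3", "0", "1", "0", "0"]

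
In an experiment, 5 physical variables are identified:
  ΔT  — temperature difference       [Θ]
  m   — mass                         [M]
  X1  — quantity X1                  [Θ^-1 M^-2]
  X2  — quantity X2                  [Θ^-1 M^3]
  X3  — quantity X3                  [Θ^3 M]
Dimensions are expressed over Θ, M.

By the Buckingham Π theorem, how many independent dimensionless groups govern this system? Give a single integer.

3

Write exponents as rows Θ,M / cols ΔT,m,X1,X2,X3:
  Θ: [ 1  0 -1 -1  3]
  M: [ 0  1 -2  3  1]
Row reduction gives pivot columns ΔT,m; rank = 2
5 vars − rank 2 = 3 Π groups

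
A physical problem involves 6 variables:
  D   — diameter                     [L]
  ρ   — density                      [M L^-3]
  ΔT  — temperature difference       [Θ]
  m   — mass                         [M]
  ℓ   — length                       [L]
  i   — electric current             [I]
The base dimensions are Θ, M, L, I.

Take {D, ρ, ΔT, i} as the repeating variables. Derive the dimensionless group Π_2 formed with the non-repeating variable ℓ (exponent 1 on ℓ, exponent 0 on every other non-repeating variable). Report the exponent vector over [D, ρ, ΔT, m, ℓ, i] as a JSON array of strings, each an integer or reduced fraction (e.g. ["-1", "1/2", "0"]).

Write exponents as rows Θ,M,L,I / cols D,ρ,ΔT,m,ℓ,i:
  Θ: [ 0  0  1  0  0  0]
  M: [ 0  1  0  1  0  0]
  L: [ 1 -3  0  0  1  0]
  I: [ 0  0  0  0  0  1]
Echelon form has 4 nonzero rows (pivots: D,ρ,ΔT,i)
Pivot set = {D,ρ,ΔT,i}, free = {m,ℓ}
RREF:
  r0: [   1    0    0    3    1    0]
  r1: [   0    1    0    1    0    0]
  r2: [   0    0    1    0    0    0]
  r3: [   0    0    0    0    0    1]
Fix exponent of ℓ at 1, m at 0; solve each RREF row for its pivot's exponent:
  r0: exp(D) + (1)·1 = 0 ⇒ exp(D) = -1
  r1: exp(ρ) + (0)·1 = 0 ⇒ exp(ρ) = 0
  r2: exp(ΔT) + (0)·1 = 0 ⇒ exp(ΔT) = 0
  r3: exp(i) + (0)·1 = 0 ⇒ exp(i) = 0
Π_2 = D^-1 · ℓ

["-1", "0", "0", "0", "1", "0"]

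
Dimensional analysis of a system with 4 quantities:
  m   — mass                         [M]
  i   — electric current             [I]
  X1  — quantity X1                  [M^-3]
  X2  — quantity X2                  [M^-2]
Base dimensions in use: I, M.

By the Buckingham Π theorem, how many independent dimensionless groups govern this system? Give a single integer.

2

Exponent matrix [I,M] × [m,i,X1,X2]:
  I: [ 0  1  0  0]
  M: [ 1  0 -3 -2]
RREF → pivots at {m,i} ⇒ r = 2
Π count = n − r = 4 − 2 = 2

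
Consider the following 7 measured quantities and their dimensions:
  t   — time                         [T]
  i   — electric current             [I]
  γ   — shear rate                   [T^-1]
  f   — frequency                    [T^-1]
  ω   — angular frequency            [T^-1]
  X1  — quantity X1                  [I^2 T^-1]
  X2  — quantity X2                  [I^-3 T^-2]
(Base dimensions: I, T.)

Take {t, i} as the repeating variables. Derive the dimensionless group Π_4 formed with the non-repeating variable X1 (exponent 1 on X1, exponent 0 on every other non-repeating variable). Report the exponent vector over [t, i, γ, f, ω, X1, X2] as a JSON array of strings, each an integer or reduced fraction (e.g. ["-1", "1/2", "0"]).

Exponent matrix [I,T] × [t,i,γ,f,ω,X1,X2]:
  I: [ 0  1  0  0  0  2 -3]
  T: [ 1  0 -1 -1 -1 -1 -2]
RREF → pivots at {t,i} ⇒ r = 2
Repeat: t,i; free: γ,f,ω,X1,X2
RREF:
  r0: [   1    0   -1   -1   -1   -1   -2]
  r1: [   0    1    0    0    0    2   -3]
Fix exponent of X1 at 1, γ at 0, f at 0, ω at 0, X2 at 0; solve each RREF row for its pivot's exponent:
  r0: exp(t) + (-1)·1 = 0 ⇒ exp(t) = 1
  r1: exp(i) + (2)·1 = 0 ⇒ exp(i) = -2
Π_4 = t · i^-2 · X1

["1", "-2", "0", "0", "0", "1", "0"]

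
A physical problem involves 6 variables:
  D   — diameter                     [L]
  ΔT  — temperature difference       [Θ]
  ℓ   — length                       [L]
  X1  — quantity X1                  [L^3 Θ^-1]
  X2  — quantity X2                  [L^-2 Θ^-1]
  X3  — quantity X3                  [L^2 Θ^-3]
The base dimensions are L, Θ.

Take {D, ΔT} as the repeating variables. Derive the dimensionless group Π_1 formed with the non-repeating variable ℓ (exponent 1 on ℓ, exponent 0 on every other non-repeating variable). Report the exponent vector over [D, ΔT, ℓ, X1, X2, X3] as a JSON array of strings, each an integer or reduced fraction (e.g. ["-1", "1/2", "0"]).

Dimensional matrix (L×Θ by D×ΔT×ℓ×X1×X2×X3):
  L: [ 1  0  1  3 -2  2]
  Θ: [ 0  1  0 -1 -1 -3]
RREF → pivots at {D,ΔT} ⇒ r = 2
Pivot set = {D,ΔT}, free = {ℓ,X1,X2,X3}
RREF:
  r0: [   1    0    1    3   -2    2]
  r1: [   0    1    0   -1   -1   -3]
Fix exponent of ℓ at 1, X1 at 0, X2 at 0, X3 at 0; solve each RREF row for its pivot's exponent:
  r0: exp(D) + (1)·1 = 0 ⇒ exp(D) = -1
  r1: exp(ΔT) + (0)·1 = 0 ⇒ exp(ΔT) = 0
Π_1 = D^-1 · ℓ

["-1", "0", "1", "0", "0", "0"]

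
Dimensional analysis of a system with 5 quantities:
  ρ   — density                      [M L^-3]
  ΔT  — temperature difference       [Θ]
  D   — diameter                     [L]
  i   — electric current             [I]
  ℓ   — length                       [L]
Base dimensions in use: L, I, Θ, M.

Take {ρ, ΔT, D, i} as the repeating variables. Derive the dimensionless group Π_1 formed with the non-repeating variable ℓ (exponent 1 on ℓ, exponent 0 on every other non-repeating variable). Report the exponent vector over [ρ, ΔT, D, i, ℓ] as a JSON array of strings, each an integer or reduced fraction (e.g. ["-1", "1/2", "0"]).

Dimensional matrix (L×I×Θ×M by ρ×ΔT×D×i×ℓ):
  L: [-3  0  1  0  1]
  I: [ 0  0  0  1  0]
  Θ: [ 0  1  0  0  0]
  M: [ 1  0  0  0  0]
RREF → pivots at {ρ,ΔT,D,i} ⇒ r = 4
Repeat: ρ,ΔT,D,i; free: ℓ
RREF:
  r0: [   1    0    0    0    0]
  r1: [   0    1    0    0    0]
  r2: [   0    0    1    0    1]
  r3: [   0    0    0    1    0]
Fix exponent of ℓ at 1; solve each RREF row for its pivot's exponent:
  r0: exp(ρ) + (0)·1 = 0 ⇒ exp(ρ) = 0
  r1: exp(ΔT) + (0)·1 = 0 ⇒ exp(ΔT) = 0
  r2: exp(D) + (1)·1 = 0 ⇒ exp(D) = -1
  r3: exp(i) + (0)·1 = 0 ⇒ exp(i) = 0
Π_1 = D^-1 · ℓ

["0", "0", "-1", "0", "1"]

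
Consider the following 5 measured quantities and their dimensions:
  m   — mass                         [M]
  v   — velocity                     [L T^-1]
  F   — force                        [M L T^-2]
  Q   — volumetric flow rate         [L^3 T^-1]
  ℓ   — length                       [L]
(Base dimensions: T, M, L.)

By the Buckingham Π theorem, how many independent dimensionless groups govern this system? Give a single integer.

2

Write exponents as rows T,M,L / cols m,v,F,Q,ℓ:
  T: [ 0 -1 -2 -1  0]
  M: [ 1  0  1  0  0]
  L: [ 0  1  1  3  1]
Row reduction gives pivot columns m,v,F; rank = 3
n=5, r=3 ⇒ 2 dimensionless groups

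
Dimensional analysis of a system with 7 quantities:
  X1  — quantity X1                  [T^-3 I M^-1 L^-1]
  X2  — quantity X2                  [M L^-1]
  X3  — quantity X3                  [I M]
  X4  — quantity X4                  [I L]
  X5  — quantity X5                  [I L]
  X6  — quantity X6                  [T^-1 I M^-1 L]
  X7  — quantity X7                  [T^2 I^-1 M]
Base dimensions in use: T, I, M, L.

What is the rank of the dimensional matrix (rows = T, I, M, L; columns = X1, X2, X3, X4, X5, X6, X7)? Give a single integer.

Write exponents as rows T,I,M,L / cols X1,X2,X3,X4,X5,X6,X7:
  T: [-3  0  0  0  0 -1  2]
  I: [ 1  0  1  1  1  1 -1]
  M: [-1  1  1  0  0 -1  1]
  L: [-1 -1  0  1  1  1  0]
RREF → pivots at {X1,X2,X3} ⇒ r = 3

3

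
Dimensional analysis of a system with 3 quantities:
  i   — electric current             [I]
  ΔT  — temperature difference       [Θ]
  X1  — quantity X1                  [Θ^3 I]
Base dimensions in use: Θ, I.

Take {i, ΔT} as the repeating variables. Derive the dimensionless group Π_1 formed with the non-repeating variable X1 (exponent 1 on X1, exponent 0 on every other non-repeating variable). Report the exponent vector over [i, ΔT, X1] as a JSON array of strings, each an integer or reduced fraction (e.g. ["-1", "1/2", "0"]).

["-1", "-3", "1"]

Exponent matrix [Θ,I] × [i,ΔT,X1]:
  Θ: [ 0  1  3]
  I: [ 1  0  1]
Echelon form has 2 nonzero rows (pivots: i,ΔT)
Pivot set = {i,ΔT}, free = {X1}
RREF:
  r0: [   1    0    1]
  r1: [   0    1    3]
Fix exponent of X1 at 1; solve each RREF row for its pivot's exponent:
  r0: exp(i) + (1)·1 = 0 ⇒ exp(i) = -1
  r1: exp(ΔT) + (3)·1 = 0 ⇒ exp(ΔT) = -3
Π_1 = i^-1 · ΔT^-3 · X1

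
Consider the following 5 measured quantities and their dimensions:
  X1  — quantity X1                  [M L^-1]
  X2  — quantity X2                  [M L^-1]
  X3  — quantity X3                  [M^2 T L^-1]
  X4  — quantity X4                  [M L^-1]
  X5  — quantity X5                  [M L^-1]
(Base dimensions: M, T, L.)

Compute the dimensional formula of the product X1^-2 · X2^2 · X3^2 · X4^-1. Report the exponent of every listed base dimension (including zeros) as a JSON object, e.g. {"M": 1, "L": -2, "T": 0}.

{"M": 3, "T": 2, "L": -1}

Write exponents as rows M,T,L / cols X1,X2,X3,X4,X5:
  M: [ 1  1  2  1  1]
  T: [ 0  0  1  0  0]
  L: [-1 -1 -1 -1 -1]
  [M]: (-2)·1+(2)·1+(2)·2+(-1)·1 = 3
  [T]: (-2)·0+(2)·0+(2)·1+(-1)·0 = 2
  [L]: (-2)·-1+(2)·-1+(2)·-1+(-1)·-1 = -1
⇒ M^3 T^2 L^-1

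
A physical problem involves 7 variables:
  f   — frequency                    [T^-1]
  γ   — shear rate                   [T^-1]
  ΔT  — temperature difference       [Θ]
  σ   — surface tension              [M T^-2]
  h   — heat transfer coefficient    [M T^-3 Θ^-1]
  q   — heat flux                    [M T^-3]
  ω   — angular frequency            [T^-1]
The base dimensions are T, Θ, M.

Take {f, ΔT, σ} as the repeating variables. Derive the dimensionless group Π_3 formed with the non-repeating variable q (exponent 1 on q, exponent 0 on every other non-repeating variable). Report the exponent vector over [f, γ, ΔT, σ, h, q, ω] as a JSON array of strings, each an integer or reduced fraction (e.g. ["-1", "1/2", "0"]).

Exponent matrix [T,Θ,M] × [f,γ,ΔT,σ,h,q,ω]:
  T: [-1 -1  0 -2 -3 -3 -1]
  Θ: [ 0  0  1  0 -1  0  0]
  M: [ 0  0  0  1  1  1  0]
Row reduction gives pivot columns f,ΔT,σ; rank = 3
Repeat: f,ΔT,σ; free: γ,h,q,ω
RREF:
  r0: [   1    1    0    0    1    1    1]
  r1: [   0    0    1    0   -1    0    0]
  r2: [   0    0    0    1    1    1    0]
Fix exponent of q at 1, γ at 0, h at 0, ω at 0; solve each RREF row for its pivot's exponent:
  r0: exp(f) + (1)·1 = 0 ⇒ exp(f) = -1
  r1: exp(ΔT) + (0)·1 = 0 ⇒ exp(ΔT) = 0
  r2: exp(σ) + (1)·1 = 0 ⇒ exp(σ) = -1
Π_3 = f^-1 · σ^-1 · q

["-1", "0", "0", "-1", "0", "1", "0"]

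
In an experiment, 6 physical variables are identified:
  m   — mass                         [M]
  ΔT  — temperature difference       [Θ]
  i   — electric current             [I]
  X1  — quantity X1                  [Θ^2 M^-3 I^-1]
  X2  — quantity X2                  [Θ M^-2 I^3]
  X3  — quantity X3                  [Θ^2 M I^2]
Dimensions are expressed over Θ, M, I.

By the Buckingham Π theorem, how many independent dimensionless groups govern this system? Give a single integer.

3

Dimensional matrix (Θ×M×I by m×ΔT×i×X1×X2×X3):
  Θ: [ 0  1  0  2  1  2]
  M: [ 1  0  0 -3 -2  1]
  I: [ 0  0  1 -1  3  2]
Row reduction gives pivot columns m,ΔT,i; rank = 3
n=6, r=3 ⇒ 3 dimensionless groups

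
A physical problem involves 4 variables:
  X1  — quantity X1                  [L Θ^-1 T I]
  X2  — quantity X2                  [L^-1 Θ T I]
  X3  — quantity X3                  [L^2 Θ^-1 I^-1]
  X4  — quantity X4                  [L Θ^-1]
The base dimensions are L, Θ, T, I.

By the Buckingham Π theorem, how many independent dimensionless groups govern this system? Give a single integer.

Dimensional matrix (L×Θ×T×I by X1×X2×X3×X4):
  L: [ 1 -1  2  1]
  Θ: [-1  1 -1 -1]
  T: [ 1  1  0  0]
  I: [ 1  1 -1  0]
Row reduction gives pivot columns X1,X2,X3; rank = 3
4 vars − rank 3 = 1 Π group

1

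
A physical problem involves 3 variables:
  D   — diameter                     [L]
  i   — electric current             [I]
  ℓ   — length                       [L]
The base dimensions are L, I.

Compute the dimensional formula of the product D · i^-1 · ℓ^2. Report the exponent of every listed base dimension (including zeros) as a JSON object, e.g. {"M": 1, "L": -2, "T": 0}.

Exponent matrix [L,I] × [D,i,ℓ]:
  L: [ 1  0  1]
  I: [ 0  1  0]
  [L]: (1)·1+(-1)·0+(2)·1 = 3
  [I]: (1)·0+(-1)·1+(2)·0 = -1
⇒ L^3 I^-1

{"L": 3, "I": -1}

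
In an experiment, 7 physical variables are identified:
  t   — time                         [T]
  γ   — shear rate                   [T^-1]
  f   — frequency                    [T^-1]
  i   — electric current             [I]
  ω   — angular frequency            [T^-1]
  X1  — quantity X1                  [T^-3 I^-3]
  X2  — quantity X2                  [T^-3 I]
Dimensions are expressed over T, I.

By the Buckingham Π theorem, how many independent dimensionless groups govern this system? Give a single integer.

Write exponents as rows T,I / cols t,γ,f,i,ω,X1,X2:
  T: [ 1 -1 -1  0 -1 -3 -3]
  I: [ 0  0  0  1  0 -3  1]
RREF → pivots at {t,i} ⇒ r = 2
Π count = n − r = 7 − 2 = 5

5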